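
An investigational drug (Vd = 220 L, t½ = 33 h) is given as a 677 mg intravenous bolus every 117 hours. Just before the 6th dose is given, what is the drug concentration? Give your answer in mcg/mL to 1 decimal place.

0.3 mcg/mL

f = (1/2)^(τ/t½) = (1/2)^(117/33) ≈ 0.0856.
C₀ = D/Vd = 677/220 ≈ 3.077 mcg/mL.
Before the 6th dose, 5 doses have been given. Superposition: Cmin = C₀·(f + f² + … + f^5).
≈ 3.077 × (0.0856 + 0.0073 + 0.0006 + 0.0001 + 0.0000) ≈ 3.077 × 0.0936 ≈ 0.288 mcg/mL.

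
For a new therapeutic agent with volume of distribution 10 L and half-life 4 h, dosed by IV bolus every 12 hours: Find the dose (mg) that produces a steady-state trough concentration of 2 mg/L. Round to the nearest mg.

140 mg

τ/t½ = 12/4 ≈ 3, so f = (1/2)^(12/4) ≈ 0.125000.
Cmin,ss = (D/Vd)·f/(1−f), so D = Cmin,ss·Vd·(1−f)/f.
D = 2 × 10 × (1−f)/f ≈ 2 × 10 × 7.00000 ≈ 140.00 mg.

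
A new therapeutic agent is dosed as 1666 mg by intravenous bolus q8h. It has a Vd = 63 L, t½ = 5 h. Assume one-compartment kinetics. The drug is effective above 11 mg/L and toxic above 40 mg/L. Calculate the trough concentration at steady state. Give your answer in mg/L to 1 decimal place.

k = ln2/t½ = ln2/5 ≈ 0.138629 h⁻¹; fraction remaining f = e^(−kτ) = e^(−0.138629×8) ≈ 0.3299.
Single-dose peak C₀ = D/Vd = 1666/63 ≈ 26.444 mg/L.
Steady-state trough Cmin,ss = C₀·f/(1−f) ≈ 26.444 × 0.3299/0.6701 ≈ 13.019 mg/L.
Trough 13.0 mg/L vs MEC 11 mg/L: adequate.

13.0 mg/L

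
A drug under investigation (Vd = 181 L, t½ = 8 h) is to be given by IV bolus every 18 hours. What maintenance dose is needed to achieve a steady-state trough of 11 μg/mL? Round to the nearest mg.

τ/t½ = 18/8 ≈ 2.25, so f = (1/2)^(18/8) ≈ 0.210224.
Cmin,ss = (D/Vd)·f/(1−f), so D = Cmin,ss·Vd·(1−f)/f.
D = 11 × 181 × (1−f)/f ≈ 11 × 181 × 3.75683 ≈ 7479.85 mg.

7480 mg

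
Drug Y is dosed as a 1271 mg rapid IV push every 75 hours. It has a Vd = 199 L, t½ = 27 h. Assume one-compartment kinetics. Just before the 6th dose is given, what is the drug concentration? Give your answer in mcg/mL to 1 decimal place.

f = (1/2)^(τ/t½) = (1/2)^(75/27) ≈ 0.1458.
C₀ = D/Vd = 1271/199 ≈ 6.387 mcg/mL.
Before the 6th dose, 5 doses have been given. Superposition: Cmin = C₀·(f + f² + … + f^5).
≈ 6.387 × (0.1458 + 0.0213 + 0.0031 + 0.0005 + 0.0001) ≈ 6.387 × 0.1708 ≈ 1.091 mcg/mL.

1.1 mcg/mL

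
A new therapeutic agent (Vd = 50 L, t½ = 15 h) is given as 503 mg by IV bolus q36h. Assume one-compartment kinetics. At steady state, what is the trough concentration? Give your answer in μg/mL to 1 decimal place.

2.4 μg/mL

k = ln2/t½ = ln2/15 ≈ 0.046210 h⁻¹; fraction remaining f = e^(−kτ) = e^(−0.046210×36) ≈ 0.1895.
Each bolus raises the concentration by D/Vd = 503/50 ≈ 10.060 μg/mL.
Steady-state trough Cmin,ss = C₀·f/(1−f) ≈ 10.060 × 0.1895/0.8105 ≈ 2.352 μg/mL.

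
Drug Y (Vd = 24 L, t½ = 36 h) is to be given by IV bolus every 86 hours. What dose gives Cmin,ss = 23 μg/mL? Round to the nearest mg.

2339 mg

τ/t½ = 86/36 ≈ 2.3889, so f = (1/2)^(86/36) ≈ 0.190929.
Cmin,ss = (D/Vd)·f/(1−f), so D = Cmin,ss·Vd·(1−f)/f.
D = 23 × 24 × (1−f)/f ≈ 23 × 24 × 4.23755 ≈ 2339.13 mg.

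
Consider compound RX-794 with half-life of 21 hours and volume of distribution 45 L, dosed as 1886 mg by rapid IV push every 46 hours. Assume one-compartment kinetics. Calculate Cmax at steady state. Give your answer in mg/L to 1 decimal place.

k = ln2/t½ = ln2/21 ≈ 0.033007 h⁻¹; fraction remaining f = e^(−kτ) = e^(−0.033007×46) ≈ 0.2191.
Accumulation ratio R = 1/(1 − f) ≈ 1/0.7809 ≈ 1.2806.
Each bolus raises the concentration by D/Vd = 1886/45 ≈ 41.911 mg/L.
Cmax,ss = C₀/(1 − f) ≈ 41.911/0.7809 ≈ 53.670 mg/L.

53.7 mg/L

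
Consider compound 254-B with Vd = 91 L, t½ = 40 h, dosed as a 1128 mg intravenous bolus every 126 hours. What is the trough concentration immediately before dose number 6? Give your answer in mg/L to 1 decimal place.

1.6 mg/L

f = (1/2)^(τ/t½) = (1/2)^(126/40) ≈ 0.1127.
C₀ = D/Vd = 1128/91 ≈ 12.396 mg/L.
Before the 6th dose, 5 doses have been given. Superposition: Cmin = C₀·(f + f² + … + f^5).
≈ 12.396 × (0.1127 + 0.0127 + 0.0014 + 0.0002 + 0.0000) ≈ 12.396 × 0.1270 ≈ 1.574 mg/L.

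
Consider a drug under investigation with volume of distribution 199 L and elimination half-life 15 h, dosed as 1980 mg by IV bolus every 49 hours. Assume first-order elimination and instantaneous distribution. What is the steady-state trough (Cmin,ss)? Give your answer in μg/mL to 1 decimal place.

1.2 μg/mL

k = ln2/t½ = ln2/15 ≈ 0.046210 h⁻¹; fraction remaining f = e^(−kτ) = e^(−0.046210×49) ≈ 0.1039.
Each bolus raises the concentration by D/Vd = 1980/199 ≈ 9.950 μg/mL.
Steady-state trough Cmin,ss = C₀·f/(1−f) ≈ 9.950 × 0.1039/0.8961 ≈ 1.154 μg/mL.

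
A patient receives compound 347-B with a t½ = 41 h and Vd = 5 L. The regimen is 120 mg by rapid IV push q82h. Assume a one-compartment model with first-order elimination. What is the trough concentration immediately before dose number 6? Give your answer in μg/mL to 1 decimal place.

f = (1/2)^(τ/t½) = (1/2)^(82/41) ≈ 0.2500.
C₀ = D/Vd = 120/5 ≈ 24.000 μg/mL.
Before the 6th dose, 5 doses have been given. Superposition: Cmin = C₀·(f + f² + … + f^5).
≈ 24.000 × (0.2500 + 0.0625 + 0.0156 + 0.0039 + 0.0010) ≈ 24.000 × 0.3330 ≈ 7.992 μg/mL.

8.0 μg/mL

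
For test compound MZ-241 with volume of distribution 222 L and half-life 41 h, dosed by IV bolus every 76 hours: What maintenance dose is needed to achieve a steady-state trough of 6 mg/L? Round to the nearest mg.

3482 mg

τ/t½ = 76/41 ≈ 1.8537, so f = (1/2)^(76/41) ≈ 0.276690.
Cmin,ss = (D/Vd)·f/(1−f), so D = Cmin,ss·Vd·(1−f)/f.
D = 6 × 222 × (1−f)/f ≈ 6 × 222 × 2.61415 ≈ 3482.05 mg.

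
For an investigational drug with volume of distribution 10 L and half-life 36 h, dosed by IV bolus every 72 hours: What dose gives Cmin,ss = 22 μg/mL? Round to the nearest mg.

660 mg

τ/t½ = 72/36 ≈ 2, so f = (1/2)^(72/36) ≈ 0.250000.
Cmin,ss = (D/Vd)·f/(1−f), so D = Cmin,ss·Vd·(1−f)/f.
D = 22 × 10 × (1−f)/f ≈ 22 × 10 × 3.00000 ≈ 660.00 mg.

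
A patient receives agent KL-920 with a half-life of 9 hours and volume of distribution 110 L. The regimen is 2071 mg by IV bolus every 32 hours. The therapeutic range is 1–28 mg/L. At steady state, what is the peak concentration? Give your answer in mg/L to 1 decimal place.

20.6 mg/L

τ/t½ = 32/9 ≈ 3.5556, so fraction remaining f = (1/2)^(32/9) ≈ 0.0850.
Accumulation ratio R = 1/(1 − f) ≈ 1/0.9150 ≈ 1.0929.
Each bolus raises the concentration by D/Vd = 2071/110 ≈ 18.827 mg/L.
Steady-state peak Cmax,ss = C₀·R ≈ 18.827 × 1.0929 ≈ 20.576 mg/L.
Peak 20.6 mg/L vs MTC 28 mg/L: below toxic threshold.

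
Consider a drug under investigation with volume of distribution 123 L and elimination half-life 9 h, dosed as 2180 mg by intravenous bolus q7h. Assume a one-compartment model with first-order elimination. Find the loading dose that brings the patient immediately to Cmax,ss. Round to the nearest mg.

f = (1/2)^(7/9) ≈ 0.583265; accumulation ratio R = 1/(1−f) ≈ 2.39961.
Loading dose to hit Cmax,ss on first dose: D_load = D_maint·R ≈ 2180 × 2.39961 ≈ 5231.15 mg.

5231 mg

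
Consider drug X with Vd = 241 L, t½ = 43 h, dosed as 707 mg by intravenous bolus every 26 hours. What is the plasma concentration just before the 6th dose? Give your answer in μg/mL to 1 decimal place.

f = (1/2)^(τ/t½) = (1/2)^(26/43) ≈ 0.6576.
C₀ = D/Vd = 707/241 ≈ 2.934 μg/mL.
Before the 6th dose, 5 doses have been given. Superposition: Cmin = C₀·(f + f² + … + f^5).
≈ 2.934 × (0.6576 + 0.4324 + 0.2844 + 0.1870 + 0.1230) ≈ 2.934 × 1.6844 ≈ 4.942 μg/mL.

4.9 μg/mL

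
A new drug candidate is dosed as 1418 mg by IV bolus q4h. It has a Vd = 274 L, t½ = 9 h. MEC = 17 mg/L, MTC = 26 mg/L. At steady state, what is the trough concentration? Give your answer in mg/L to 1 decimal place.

k = ln2/t½ = ln2/9 ≈ 0.077016 h⁻¹; fraction remaining f = e^(−kτ) = e^(−0.077016×4) ≈ 0.7349.
Single-dose peak C₀ = D/Vd = 1418/274 ≈ 5.175 mg/L.
Steady-state trough Cmin,ss = C₀·f/(1−f) ≈ 5.175 × 0.7349/0.2651 ≈ 14.346 mg/L.
Trough 14.3 mg/L vs MEC 17 mg/L: subtherapeutic.

14.3 mg/L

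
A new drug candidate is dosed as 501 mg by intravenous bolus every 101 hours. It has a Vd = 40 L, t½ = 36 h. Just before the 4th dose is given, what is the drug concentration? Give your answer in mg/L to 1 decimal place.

2.1 mg/L

f = (1/2)^(τ/t½) = (1/2)^(101/36) ≈ 0.1430.
C₀ = D/Vd = 501/40 ≈ 12.525 mg/L.
Before the 4th dose, 3 doses have been given. Superposition: Cmin = C₀·(f + f² + … + f^3).
≈ 12.525 × (0.1430 + 0.0204 + 0.0029) ≈ 12.525 × 0.1663 ≈ 2.083 mg/L.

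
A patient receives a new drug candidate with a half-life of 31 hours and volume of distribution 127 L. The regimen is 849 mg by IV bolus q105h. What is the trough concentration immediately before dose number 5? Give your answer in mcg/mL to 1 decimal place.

f = (1/2)^(τ/t½) = (1/2)^(105/31) ≈ 0.0956.
C₀ = D/Vd = 849/127 ≈ 6.685 mcg/mL.
Before the 5th dose, 4 doses have been given. Superposition: Cmin = C₀·(f + f² + … + f^4).
≈ 6.685 × (0.0956 + 0.0091 + 0.0009 + 0.0001) ≈ 6.685 × 0.1057 ≈ 0.707 mcg/mL.

0.7 mcg/mL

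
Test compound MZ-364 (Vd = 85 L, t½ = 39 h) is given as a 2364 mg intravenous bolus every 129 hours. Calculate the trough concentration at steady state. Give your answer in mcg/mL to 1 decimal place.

k = ln2/t½ = ln2/39 ≈ 0.017773 h⁻¹; fraction remaining f = e^(−kτ) = e^(−0.017773×129) ≈ 0.1010.
Accumulation ratio R = 1/(1 − f) ≈ 1/0.8990 ≈ 1.1123.
Each bolus raises the concentration by D/Vd = 2364/85 ≈ 27.812 mcg/mL.
Steady-state peak Cmax,ss = C₀·R ≈ 27.812 × 1.1123 ≈ 30.935 mcg/mL.
Steady-state trough Cmin,ss = Cmax,ss·f ≈ 30.935 × 0.1010 ≈ 3.124 mcg/mL.

3.1 mcg/mL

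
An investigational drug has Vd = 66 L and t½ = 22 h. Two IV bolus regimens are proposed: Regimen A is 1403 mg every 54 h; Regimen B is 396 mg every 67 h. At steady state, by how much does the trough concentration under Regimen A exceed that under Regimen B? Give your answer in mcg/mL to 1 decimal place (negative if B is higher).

Regimen A: f = (1/2)^(54/22) ≈ 0.1824; Cmin,ss = (1403/66)·f/(1−f) ≈ 4.742 mcg/mL.
Regimen B: f = (1/2)^(67/22) ≈ 0.1211; Cmin,ss = (396/66)·f/(1−f) ≈ 0.827 mcg/mL.
Difference ≈ 4.742 − 0.827 ≈ 3.915 mcg/mL.

3.9 mcg/mL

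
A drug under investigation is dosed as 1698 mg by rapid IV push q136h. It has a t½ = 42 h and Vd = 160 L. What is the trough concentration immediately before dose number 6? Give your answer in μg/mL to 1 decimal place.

f = (1/2)^(τ/t½) = (1/2)^(136/42) ≈ 0.1060.
C₀ = D/Vd = 1698/160 ≈ 10.613 μg/mL.
Before the 6th dose, 5 doses have been given. Superposition: Cmin = C₀·(f + f² + … + f^5).
≈ 10.613 × (0.1060 + 0.0112 + 0.0012 + 0.0001 + 0.0000) ≈ 10.613 × 0.1185 ≈ 1.258 μg/mL.

1.3 μg/mL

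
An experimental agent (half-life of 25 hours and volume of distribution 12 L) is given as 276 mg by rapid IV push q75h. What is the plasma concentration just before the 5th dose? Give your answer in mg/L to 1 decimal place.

3.3 mg/L

f = (1/2)^(τ/t½) = (1/2)^(75/25) ≈ 0.1250.
C₀ = D/Vd = 276/12 ≈ 23.000 mg/L.
Before the 5th dose, 4 doses have been given. Superposition: Cmin = C₀·(f + f² + … + f^4).
≈ 23.000 × (0.1250 + 0.0156 + 0.0020 + 0.0002) ≈ 23.000 × 0.1428 ≈ 3.284 mg/L.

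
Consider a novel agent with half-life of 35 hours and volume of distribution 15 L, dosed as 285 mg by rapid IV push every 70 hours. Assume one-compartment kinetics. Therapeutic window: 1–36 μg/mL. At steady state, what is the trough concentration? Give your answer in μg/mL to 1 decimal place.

6.3 μg/mL

τ = 70 h = 2 half-lives, so f = (1/2)^2 = 0.25.
Accumulation ratio R = 1/(1 − f) = 1/0.75 = 4/3.
Single-dose peak C₀ = D/Vd = 285/15 = 19 μg/mL.
Steady-state peak Cmax,ss = C₀·R = 19 × 4/3 ≈ 25.333 μg/mL.
Steady-state trough Cmin,ss = Cmax,ss·f ≈ 25.333 × 0.25 ≈ 6.333 μg/mL.
Trough 6.3 μg/mL vs MEC 1 μg/mL: adequate.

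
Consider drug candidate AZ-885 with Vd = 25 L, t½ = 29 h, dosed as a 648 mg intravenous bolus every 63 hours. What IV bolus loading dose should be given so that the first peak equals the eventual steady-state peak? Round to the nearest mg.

833 mg

f = (1/2)^(63/29) ≈ 0.221839; accumulation ratio R = 1/(1−f) ≈ 1.28508.
Loading dose to hit Cmax,ss on first dose: D_load = D_maint·R ≈ 648 × 1.28508 ≈ 832.73 mg.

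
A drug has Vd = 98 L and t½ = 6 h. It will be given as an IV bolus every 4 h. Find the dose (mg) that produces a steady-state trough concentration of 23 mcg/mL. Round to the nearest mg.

τ/t½ = 4/6 ≈ 0.66667, so f = (1/2)^(4/6) ≈ 0.629961.
Cmin,ss = (D/Vd)·f/(1−f), so D = Cmin,ss·Vd·(1−f)/f.
D = 23 × 98 × (1−f)/f ≈ 23 × 98 × 0.58740 ≈ 1324.00 mg.

1324 mg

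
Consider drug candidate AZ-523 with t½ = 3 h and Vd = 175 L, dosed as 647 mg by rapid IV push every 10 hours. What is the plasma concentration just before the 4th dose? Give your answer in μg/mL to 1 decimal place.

f = (1/2)^(τ/t½) = (1/2)^(10/3) ≈ 0.0992.
C₀ = D/Vd = 647/175 ≈ 3.697 μg/mL.
Before the 4th dose, 3 doses have been given. Superposition: Cmin = C₀·(f + f² + … + f^3).
≈ 3.697 × (0.0992 + 0.0098 + 0.0010) ≈ 3.697 × 0.1100 ≈ 0.407 μg/mL.

0.4 μg/mL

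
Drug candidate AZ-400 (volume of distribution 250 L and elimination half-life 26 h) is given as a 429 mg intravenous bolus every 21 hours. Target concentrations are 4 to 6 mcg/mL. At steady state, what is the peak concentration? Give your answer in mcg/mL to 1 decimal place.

4.0 mcg/mL

τ/t½ = 21/26 ≈ 0.80769, so fraction remaining f = (1/2)^(21/26) ≈ 0.5713.
At steady state, accumulation factor R = 1/(1 − e^(−kτ)) ≈ 2.3326.
Each bolus raises the concentration by D/Vd = 429/250 ≈ 1.716 mcg/mL.
Steady-state peak Cmax,ss = C₀·R ≈ 1.716 × 2.3326 ≈ 4.003 mcg/mL.
Peak 4.0 mcg/mL vs MTC 6 mcg/mL: below toxic threshold.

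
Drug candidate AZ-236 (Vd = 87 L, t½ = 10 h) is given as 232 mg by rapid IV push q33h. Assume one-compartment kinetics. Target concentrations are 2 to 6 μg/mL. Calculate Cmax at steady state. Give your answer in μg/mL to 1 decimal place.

Over one 33-h interval, 33/10 ≈ 3.3 half-lives elapse, leaving f ≈ 0.1015 of each dose.
At steady state, accumulation factor R = 1/(1 − e^(−kτ)) ≈ 1.1130.
Each bolus raises the concentration by D/Vd = 232/87 ≈ 2.667 μg/mL.
Steady-state peak Cmax,ss = C₀·R ≈ 2.667 × 1.1130 ≈ 2.968 μg/mL.
Peak 3.0 μg/mL vs MTC 6 μg/mL: below toxic threshold.

3.0 μg/mL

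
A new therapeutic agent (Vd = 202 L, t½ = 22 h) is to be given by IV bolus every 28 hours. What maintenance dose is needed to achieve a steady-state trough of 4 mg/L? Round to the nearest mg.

τ/t½ = 28/22 ≈ 1.2727, so f = (1/2)^(28/22) ≈ 0.413877.
Cmin,ss = (D/Vd)·f/(1−f), so D = Cmin,ss·Vd·(1−f)/f.
D = 4 × 202 × (1−f)/f ≈ 4 × 202 × 1.41618 ≈ 1144.27 mg.

1144 mg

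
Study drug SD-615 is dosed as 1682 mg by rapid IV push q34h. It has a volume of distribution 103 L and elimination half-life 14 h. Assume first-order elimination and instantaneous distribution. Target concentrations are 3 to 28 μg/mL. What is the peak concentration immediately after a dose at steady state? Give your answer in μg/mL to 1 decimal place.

τ/t½ = 34/14 ≈ 2.4286, so fraction remaining f = (1/2)^(34/14) ≈ 0.1857.
At steady state, accumulation factor R = 1/(1 − e^(−kτ)) ≈ 1.2280.
Single-dose peak C₀ = D/Vd = 1682/103 ≈ 16.330 μg/mL.
Steady-state peak Cmax,ss = C₀·R ≈ 16.330 × 1.2280 ≈ 20.053 μg/mL.
Peak 20.1 μg/mL vs MTC 28 μg/mL: below toxic threshold.

20.1 μg/mL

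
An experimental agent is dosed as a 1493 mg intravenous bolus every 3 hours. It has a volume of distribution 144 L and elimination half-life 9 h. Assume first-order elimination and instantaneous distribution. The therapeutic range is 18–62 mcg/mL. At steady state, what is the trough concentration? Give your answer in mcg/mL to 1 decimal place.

39.9 mcg/mL

k = ln2/t½ = ln2/9 ≈ 0.077016 h⁻¹; fraction remaining f = e^(−kτ) = e^(−0.077016×3) ≈ 0.7937.
Single-dose peak C₀ = D/Vd = 1493/144 ≈ 10.368 mcg/mL.
Steady-state trough Cmin,ss = C₀·f/(1−f) ≈ 10.368 × 0.7937/0.2063 ≈ 39.889 mcg/mL.
Trough 39.9 mcg/mL vs MEC 18 mcg/mL: adequate.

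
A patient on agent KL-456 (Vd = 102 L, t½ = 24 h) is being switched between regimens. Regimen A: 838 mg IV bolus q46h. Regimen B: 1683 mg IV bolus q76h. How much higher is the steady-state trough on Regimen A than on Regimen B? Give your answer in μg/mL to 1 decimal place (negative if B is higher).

0.9 μg/mL

Regimen A: f = (1/2)^(46/24) ≈ 0.2649; Cmin,ss = (838/102)·f/(1−f) ≈ 2.961 μg/mL.
Regimen B: f = (1/2)^(76/24) ≈ 0.1114; Cmin,ss = (1683/102)·f/(1−f) ≈ 2.069 μg/mL.
Difference ≈ 2.961 − 2.069 ≈ 0.892 μg/mL.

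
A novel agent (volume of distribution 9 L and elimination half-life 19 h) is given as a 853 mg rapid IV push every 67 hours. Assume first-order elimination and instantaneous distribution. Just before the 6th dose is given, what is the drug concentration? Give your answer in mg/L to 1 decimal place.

9.0 mg/L

f = (1/2)^(τ/t½) = (1/2)^(67/19) ≈ 0.0868.
C₀ = D/Vd = 853/9 ≈ 94.778 mg/L.
Before the 6th dose, 5 doses have been given. Superposition: Cmin = C₀·(f + f² + … + f^5).
≈ 94.778 × (0.0868 + 0.0075 + 0.0007 + 0.0001 + 0.0000) ≈ 94.778 × 0.0951 ≈ 9.013 mg/L.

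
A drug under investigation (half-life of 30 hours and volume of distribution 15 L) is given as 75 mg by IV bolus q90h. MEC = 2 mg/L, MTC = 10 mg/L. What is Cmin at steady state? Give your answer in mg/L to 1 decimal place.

0.7 mg/L

τ = 90 h = 3 half-lives, so f = (1/2)^3 = 0.125.
Accumulation ratio R = 1/(1 − f) = 1/0.875 = 8/7.
Single-dose peak C₀ = D/Vd = 75/15 = 5 mg/L.
Steady-state peak Cmax,ss = C₀·R = 5 × 8/7 ≈ 5.714 mg/L.
Steady-state trough Cmin,ss = Cmax,ss·f ≈ 5.714 × 0.125 ≈ 0.714 mg/L.
Trough 0.7 mg/L vs MEC 2 mg/L: subtherapeutic.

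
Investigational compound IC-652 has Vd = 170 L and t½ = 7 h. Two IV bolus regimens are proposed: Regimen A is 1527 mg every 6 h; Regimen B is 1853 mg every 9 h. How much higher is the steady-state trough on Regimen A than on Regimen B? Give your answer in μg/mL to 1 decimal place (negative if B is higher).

Regimen A: f = (1/2)^(6/7) ≈ 0.5520; Cmin,ss = (1527/170)·f/(1−f) ≈ 11.068 μg/mL.
Regimen B: f = (1/2)^(9/7) ≈ 0.4102; Cmin,ss = (1853/170)·f/(1−f) ≈ 7.581 μg/mL.
Difference ≈ 11.068 − 7.581 ≈ 3.487 μg/mL.

3.5 μg/mL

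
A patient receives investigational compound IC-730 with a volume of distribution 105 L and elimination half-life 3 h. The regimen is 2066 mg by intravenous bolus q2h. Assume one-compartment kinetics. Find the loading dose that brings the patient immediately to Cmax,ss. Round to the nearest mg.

5583 mg

f = (1/2)^(2/3) ≈ 0.629961; accumulation ratio R = 1/(1−f) ≈ 2.70242.
Loading dose to hit Cmax,ss on first dose: D_load = D_maint·R ≈ 2066 × 2.70242 ≈ 5583.20 mg.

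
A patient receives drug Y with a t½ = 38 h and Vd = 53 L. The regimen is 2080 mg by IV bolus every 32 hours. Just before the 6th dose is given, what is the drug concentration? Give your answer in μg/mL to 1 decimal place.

f = (1/2)^(τ/t½) = (1/2)^(32/38) ≈ 0.5578.
C₀ = D/Vd = 2080/53 ≈ 39.245 μg/mL.
Before the 6th dose, 5 doses have been given. Superposition: Cmin = C₀·(f + f² + … + f^5).
≈ 39.245 × (0.5578 + 0.3111 + 0.1736 + 0.0968 + 0.0540) ≈ 39.245 × 1.1933 ≈ 46.831 μg/mL.

46.8 μg/mL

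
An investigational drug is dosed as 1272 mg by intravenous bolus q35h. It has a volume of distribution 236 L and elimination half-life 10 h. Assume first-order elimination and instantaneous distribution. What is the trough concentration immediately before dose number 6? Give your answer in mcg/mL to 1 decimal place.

f = (1/2)^(τ/t½) = (1/2)^(35/10) ≈ 0.0884.
C₀ = D/Vd = 1272/236 ≈ 5.390 mcg/mL.
Before the 6th dose, 5 doses have been given. Superposition: Cmin = C₀·(f + f² + … + f^5).
≈ 5.390 × (0.0884 + 0.0078 + 0.0007 + 0.0001 + 0.0000) ≈ 5.390 × 0.0970 ≈ 0.523 mcg/mL.

0.5 mcg/mL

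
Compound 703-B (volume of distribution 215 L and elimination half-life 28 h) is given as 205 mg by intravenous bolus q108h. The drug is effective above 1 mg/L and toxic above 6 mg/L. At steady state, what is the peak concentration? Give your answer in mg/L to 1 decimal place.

τ/t½ = 108/28 ≈ 3.8571, so fraction remaining f = (1/2)^(108/28) ≈ 0.0690.
Accumulation ratio R = 1/(1 − f) ≈ 1/0.9310 ≈ 1.0741.
Single-dose peak C₀ = D/Vd = 205/215 ≈ 0.953 mg/L.
Steady-state peak Cmax,ss = C₀·R ≈ 0.953 × 1.0741 ≈ 1.024 mg/L.
Peak 1.0 mg/L vs MTC 6 mg/L: below toxic threshold.

1.0 mg/L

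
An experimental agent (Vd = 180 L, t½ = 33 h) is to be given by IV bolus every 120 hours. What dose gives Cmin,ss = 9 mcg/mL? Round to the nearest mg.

τ/t½ = 120/33 ≈ 3.6364, so f = (1/2)^(120/33) ≈ 0.080417.
Cmin,ss = (D/Vd)·f/(1−f), so D = Cmin,ss·Vd·(1−f)/f.
D = 9 × 180 × (1−f)/f ≈ 9 × 180 × 11.43518 ≈ 18524.99 mg.

18525 mg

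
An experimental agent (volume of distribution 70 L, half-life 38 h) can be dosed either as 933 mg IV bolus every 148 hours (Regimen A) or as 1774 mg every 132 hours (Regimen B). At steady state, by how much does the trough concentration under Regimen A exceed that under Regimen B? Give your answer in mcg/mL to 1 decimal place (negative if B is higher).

Regimen A: f = (1/2)^(148/38) ≈ 0.0672; Cmin,ss = (933/70)·f/(1−f) ≈ 0.960 mcg/mL.
Regimen B: f = (1/2)^(132/38) ≈ 0.0900; Cmin,ss = (1774/70)·f/(1−f) ≈ 2.506 mcg/mL.
Difference ≈ 0.960 − 2.506 ≈ -1.546 mcg/mL.

-1.5 mcg/mL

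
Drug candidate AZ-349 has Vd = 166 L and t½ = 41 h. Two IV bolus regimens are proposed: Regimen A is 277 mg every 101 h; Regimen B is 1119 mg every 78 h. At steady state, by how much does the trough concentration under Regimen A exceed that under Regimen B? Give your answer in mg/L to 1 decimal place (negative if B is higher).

-2.1 mg/L

Regimen A: f = (1/2)^(101/41) ≈ 0.1813; Cmin,ss = (277/166)·f/(1−f) ≈ 0.370 mg/L.
Regimen B: f = (1/2)^(78/41) ≈ 0.2675; Cmin,ss = (1119/166)·f/(1−f) ≈ 2.462 mg/L.
Difference ≈ 0.370 − 2.462 ≈ -2.092 mg/L.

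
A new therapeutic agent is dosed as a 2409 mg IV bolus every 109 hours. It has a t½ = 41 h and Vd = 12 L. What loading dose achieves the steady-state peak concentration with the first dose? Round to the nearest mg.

f = (1/2)^(109/41) ≈ 0.158380; accumulation ratio R = 1/(1−f) ≈ 1.18818.
Loading dose to hit Cmax,ss on first dose: D_load = D_maint·R ≈ 2409 × 1.18818 ≈ 2862.33 mg.

2862 mg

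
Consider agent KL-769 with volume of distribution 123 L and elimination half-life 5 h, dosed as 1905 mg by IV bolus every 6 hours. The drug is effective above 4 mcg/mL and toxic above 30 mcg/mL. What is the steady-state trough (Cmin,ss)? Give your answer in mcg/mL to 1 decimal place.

11.9 mcg/mL

Over one 6-h interval, 6/5 ≈ 1.2 half-lives elapse, leaving f ≈ 0.4353 of each dose.
Single-dose peak C₀ = D/Vd = 1905/123 ≈ 15.488 mcg/mL.
Steady-state trough Cmin,ss = C₀·f/(1−f) ≈ 15.488 × 0.4353/0.5647 ≈ 11.939 mcg/mL.
Trough 11.9 mcg/mL vs MEC 4 mcg/mL: adequate.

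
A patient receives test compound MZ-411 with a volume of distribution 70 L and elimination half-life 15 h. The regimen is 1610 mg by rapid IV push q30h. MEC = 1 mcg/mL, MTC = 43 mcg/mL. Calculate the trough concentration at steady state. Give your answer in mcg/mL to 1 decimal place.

The dosing interval is 2 half-lives, so f = 2^(−2) = 0.25.
At steady state, R = 1/(1 − 0.25) = 4/3.
Single-dose peak C₀ = D/Vd = 1610/70 = 23 mcg/mL.
Steady-state peak Cmax,ss = C₀·R = 23 × 4/3 ≈ 30.667 mcg/mL.
Steady-state trough Cmin,ss = Cmax,ss·f ≈ 30.667 × 0.25 ≈ 7.667 mcg/mL.
Trough 7.7 mcg/mL vs MEC 1 mcg/mL: adequate.

7.7 mcg/mL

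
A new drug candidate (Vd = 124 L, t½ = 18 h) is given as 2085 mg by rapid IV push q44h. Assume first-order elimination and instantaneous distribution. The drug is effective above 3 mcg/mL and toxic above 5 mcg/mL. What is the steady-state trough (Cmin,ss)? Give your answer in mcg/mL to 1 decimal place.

3.8 mcg/mL

k = ln2/t½ = ln2/18 ≈ 0.038508 h⁻¹; fraction remaining f = e^(−kτ) = e^(−0.038508×44) ≈ 0.1837.
Accumulation ratio R = 1/(1 − f) ≈ 1/0.8163 ≈ 1.2250.
Single-dose peak C₀ = D/Vd = 2085/124 ≈ 16.815 mcg/mL.
Cmax,ss = C₀/(1 − f) ≈ 16.815/0.8163 ≈ 20.599 mcg/mL.
Steady-state trough Cmin,ss = Cmax,ss·f ≈ 20.599 × 0.1837 ≈ 3.784 mcg/mL.
Trough 3.8 mcg/mL vs MEC 3 mcg/mL: adequate.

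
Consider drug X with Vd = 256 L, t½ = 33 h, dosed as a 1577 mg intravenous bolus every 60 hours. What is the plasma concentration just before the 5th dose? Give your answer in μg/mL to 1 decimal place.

f = (1/2)^(τ/t½) = (1/2)^(60/33) ≈ 0.2836.
C₀ = D/Vd = 1577/256 ≈ 6.160 μg/mL.
Before the 5th dose, 4 doses have been given. Superposition: Cmin = C₀·(f + f² + … + f^4).
≈ 6.160 × (0.2836 + 0.0804 + 0.0228 + 0.0065) ≈ 6.160 × 0.3933 ≈ 2.423 μg/mL.

2.4 μg/mL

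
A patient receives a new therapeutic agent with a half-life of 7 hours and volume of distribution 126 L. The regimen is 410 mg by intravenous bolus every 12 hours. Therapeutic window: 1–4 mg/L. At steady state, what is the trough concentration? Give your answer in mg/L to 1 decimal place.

1.4 mg/L

τ/t½ = 12/7 ≈ 1.7143, so fraction remaining f = (1/2)^(12/7) ≈ 0.3048.
Accumulation ratio R = 1/(1 − f) ≈ 1/0.6952 ≈ 1.4384.
Single-dose peak C₀ = D/Vd = 410/126 ≈ 3.254 mg/L.
Steady-state peak Cmax,ss = C₀·R ≈ 3.254 × 1.4384 ≈ 4.681 mg/L.
Steady-state trough Cmin,ss = Cmax,ss·f ≈ 4.681 × 0.3048 ≈ 1.427 mg/L.
Trough 1.4 mg/L vs MEC 1 mg/L: adequate.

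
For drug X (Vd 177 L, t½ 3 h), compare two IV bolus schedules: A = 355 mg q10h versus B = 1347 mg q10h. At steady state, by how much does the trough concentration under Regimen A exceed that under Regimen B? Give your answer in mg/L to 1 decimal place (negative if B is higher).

Regimen A: f = (1/2)^(10/3) ≈ 0.0992; Cmin,ss = (355/177)·f/(1−f) ≈ 0.221 mg/L.
Regimen B: f = (1/2)^(10/3) ≈ 0.0992; Cmin,ss = (1347/177)·f/(1−f) ≈ 0.838 mg/L.
Difference ≈ 0.221 − 0.838 ≈ -0.617 mg/L.

-0.6 mg/L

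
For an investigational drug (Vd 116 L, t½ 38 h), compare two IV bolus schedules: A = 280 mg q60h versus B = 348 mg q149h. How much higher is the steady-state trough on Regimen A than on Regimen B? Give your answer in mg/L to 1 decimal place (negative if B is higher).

Regimen A: f = (1/2)^(60/38) ≈ 0.3347; Cmin,ss = (280/116)·f/(1−f) ≈ 1.214 mg/L.
Regimen B: f = (1/2)^(149/38) ≈ 0.0660; Cmin,ss = (348/116)·f/(1−f) ≈ 0.212 mg/L.
Difference ≈ 1.214 − 0.212 ≈ 1.002 mg/L.

1.0 mg/L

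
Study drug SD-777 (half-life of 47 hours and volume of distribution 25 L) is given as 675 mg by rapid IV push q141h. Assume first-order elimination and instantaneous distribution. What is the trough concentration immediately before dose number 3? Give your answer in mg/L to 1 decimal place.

3.8 mg/L

f = (1/2)^(τ/t½) = (1/2)^(141/47) ≈ 0.1250.
C₀ = D/Vd = 675/25 ≈ 27.000 mg/L.
Before the 3rd dose, 2 doses have been given. Superposition: Cmin = C₀·(f + f²).
≈ 27.000 × (0.1250 + 0.0156) ≈ 27.000 × 0.1406 ≈ 3.796 mg/L.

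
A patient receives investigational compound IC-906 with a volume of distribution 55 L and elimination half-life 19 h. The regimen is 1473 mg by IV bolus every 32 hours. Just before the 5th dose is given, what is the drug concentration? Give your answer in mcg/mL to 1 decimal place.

f = (1/2)^(τ/t½) = (1/2)^(32/19) ≈ 0.3112.
C₀ = D/Vd = 1473/55 ≈ 26.782 mcg/mL.
Before the 5th dose, 4 doses have been given. Superposition: Cmin = C₀·(f + f² + … + f^4).
≈ 26.782 × (0.3112 + 0.0968 + 0.0301 + 0.0094) ≈ 26.782 × 0.4475 ≈ 11.985 mcg/mL.

12.0 mcg/mL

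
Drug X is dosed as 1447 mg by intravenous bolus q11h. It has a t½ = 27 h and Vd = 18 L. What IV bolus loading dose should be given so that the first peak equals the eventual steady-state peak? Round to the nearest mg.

5882 mg

f = (1/2)^(11/27) ≈ 0.753977; accumulation ratio R = 1/(1−f) ≈ 4.06466.
Loading dose to hit Cmax,ss on first dose: D_load = D_maint·R ≈ 1447 × 4.06466 ≈ 5881.56 mg.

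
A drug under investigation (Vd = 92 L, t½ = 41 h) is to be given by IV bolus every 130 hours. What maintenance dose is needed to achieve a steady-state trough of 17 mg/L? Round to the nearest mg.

τ/t½ = 130/41 ≈ 3.1707, so f = (1/2)^(130/41) ≈ 0.111049.
Cmin,ss = (D/Vd)·f/(1−f), so D = Cmin,ss·Vd·(1−f)/f.
D = 17 × 92 × (1−f)/f ≈ 17 × 92 × 8.00503 ≈ 12519.87 mg.

12520 mg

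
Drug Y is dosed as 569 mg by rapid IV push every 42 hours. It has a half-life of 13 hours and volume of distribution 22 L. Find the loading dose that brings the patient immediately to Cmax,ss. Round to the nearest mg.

637 mg

f = (1/2)^(42/13) ≈ 0.106523; accumulation ratio R = 1/(1−f) ≈ 1.11922.
Loading dose to hit Cmax,ss on first dose: D_load = D_maint·R ≈ 569 × 1.11922 ≈ 636.84 mg.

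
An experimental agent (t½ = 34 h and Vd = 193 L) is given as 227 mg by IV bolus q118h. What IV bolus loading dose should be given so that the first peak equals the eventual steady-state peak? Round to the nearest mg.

250 mg

f = (1/2)^(118/34) ≈ 0.090209; accumulation ratio R = 1/(1−f) ≈ 1.09915.
Loading dose to hit Cmax,ss on first dose: D_load = D_maint·R ≈ 227 × 1.09915 ≈ 249.51 mg.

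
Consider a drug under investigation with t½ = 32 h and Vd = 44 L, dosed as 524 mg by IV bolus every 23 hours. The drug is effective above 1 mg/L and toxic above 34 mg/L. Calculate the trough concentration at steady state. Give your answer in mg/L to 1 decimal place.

18.4 mg/L

k = ln2/t½ = ln2/32 ≈ 0.021661 h⁻¹; fraction remaining f = e^(−kτ) = e^(−0.021661×23) ≈ 0.6076.
Each bolus raises the concentration by D/Vd = 524/44 ≈ 11.909 mg/L.
Steady-state trough Cmin,ss = C₀·f/(1−f) ≈ 11.909 × 0.6076/0.3924 ≈ 18.440 mg/L.
Trough 18.4 mg/L vs MEC 1 mg/L: adequate.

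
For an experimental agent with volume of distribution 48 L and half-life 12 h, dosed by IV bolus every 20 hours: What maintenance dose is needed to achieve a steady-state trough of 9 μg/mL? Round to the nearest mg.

τ/t½ = 20/12 ≈ 1.6667, so f = (1/2)^(20/12) ≈ 0.314980.
Cmin,ss = (D/Vd)·f/(1−f), so D = Cmin,ss·Vd·(1−f)/f.
D = 9 × 48 × (1−f)/f ≈ 9 × 48 × 2.17480 ≈ 939.51 mg.

940 mg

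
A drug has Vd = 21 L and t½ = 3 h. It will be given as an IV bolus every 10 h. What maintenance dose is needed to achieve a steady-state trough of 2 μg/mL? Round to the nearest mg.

τ/t½ = 10/3 ≈ 3.3333, so f = (1/2)^(10/3) ≈ 0.099213.
Cmin,ss = (D/Vd)·f/(1−f), so D = Cmin,ss·Vd·(1−f)/f.
D = 2 × 21 × (1−f)/f ≈ 2 × 21 × 9.07932 ≈ 381.33 mg.

381 mg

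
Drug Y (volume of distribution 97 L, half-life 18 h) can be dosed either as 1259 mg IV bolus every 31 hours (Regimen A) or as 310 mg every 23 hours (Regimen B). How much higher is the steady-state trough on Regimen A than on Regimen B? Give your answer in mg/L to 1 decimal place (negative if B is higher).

3.4 mg/L

Regimen A: f = (1/2)^(31/18) ≈ 0.3031; Cmin,ss = (1259/97)·f/(1−f) ≈ 5.645 mg/L.
Regimen B: f = (1/2)^(23/18) ≈ 0.4124; Cmin,ss = (310/97)·f/(1−f) ≈ 2.243 mg/L.
Difference ≈ 5.645 − 2.243 ≈ 3.402 mg/L.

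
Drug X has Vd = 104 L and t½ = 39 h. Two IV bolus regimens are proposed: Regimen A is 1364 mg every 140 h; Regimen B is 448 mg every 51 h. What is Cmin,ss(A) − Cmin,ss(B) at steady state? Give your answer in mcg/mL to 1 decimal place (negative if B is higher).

-1.7 mcg/mL

Regimen A: f = (1/2)^(140/39) ≈ 0.0831; Cmin,ss = (1364/104)·f/(1−f) ≈ 1.189 mcg/mL.
Regimen B: f = (1/2)^(51/39) ≈ 0.4040; Cmin,ss = (448/104)·f/(1−f) ≈ 2.920 mcg/mL.
Difference ≈ 1.189 − 2.920 ≈ -1.731 mcg/mL.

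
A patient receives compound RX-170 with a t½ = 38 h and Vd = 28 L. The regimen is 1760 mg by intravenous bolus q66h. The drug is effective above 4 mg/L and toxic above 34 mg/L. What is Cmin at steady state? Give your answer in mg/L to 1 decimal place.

Over one 66-h interval, 66/38 ≈ 1.7368 half-lives elapse, leaving f ≈ 0.3000 of each dose.
Single-dose peak C₀ = D/Vd = 1760/28 ≈ 62.857 mg/L.
Steady-state trough Cmin,ss = C₀·f/(1−f) ≈ 62.857 × 0.3000/0.7000 ≈ 26.939 mg/L.
Trough 26.9 mg/L vs MEC 4 mg/L: adequate.

26.9 mg/L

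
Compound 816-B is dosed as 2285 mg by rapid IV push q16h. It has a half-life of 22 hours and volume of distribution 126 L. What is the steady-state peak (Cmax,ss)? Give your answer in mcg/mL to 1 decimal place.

45.8 mcg/mL

Over one 16-h interval, 16/22 ≈ 0.72727 half-lives elapse, leaving f ≈ 0.6040 of each dose.
At steady state, accumulation factor R = 1/(1 − e^(−kτ)) ≈ 2.5253.
Single-dose peak C₀ = D/Vd = 2285/126 ≈ 18.135 mcg/mL.
Steady-state peak Cmax,ss = C₀·R ≈ 18.135 × 2.5253 ≈ 45.796 mcg/mL.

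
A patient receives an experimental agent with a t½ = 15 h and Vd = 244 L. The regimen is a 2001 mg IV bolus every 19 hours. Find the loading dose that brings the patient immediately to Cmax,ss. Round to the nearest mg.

f = (1/2)^(19/15) ≈ 0.415619; accumulation ratio R = 1/(1−f) ≈ 1.71121.
Loading dose to hit Cmax,ss on first dose: D_load = D_maint·R ≈ 2001 × 1.71121 ≈ 3424.13 mg.

3424 mg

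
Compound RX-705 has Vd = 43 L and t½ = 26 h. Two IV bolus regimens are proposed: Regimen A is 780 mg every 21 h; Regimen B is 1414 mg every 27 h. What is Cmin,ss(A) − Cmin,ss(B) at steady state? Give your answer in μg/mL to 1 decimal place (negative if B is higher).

Regimen A: f = (1/2)^(21/26) ≈ 0.5713; Cmin,ss = (780/43)·f/(1−f) ≈ 24.173 μg/mL.
Regimen B: f = (1/2)^(27/26) ≈ 0.4868; Cmin,ss = (1414/43)·f/(1−f) ≈ 31.192 μg/mL.
Difference ≈ 24.173 − 31.192 ≈ -7.019 μg/mL.

-7.0 μg/mL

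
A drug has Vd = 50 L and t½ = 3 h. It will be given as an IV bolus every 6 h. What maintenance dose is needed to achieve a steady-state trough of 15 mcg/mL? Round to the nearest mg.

τ/t½ = 6/3 ≈ 2, so f = (1/2)^(6/3) ≈ 0.250000.
Cmin,ss = (D/Vd)·f/(1−f), so D = Cmin,ss·Vd·(1−f)/f.
D = 15 × 50 × (1−f)/f ≈ 15 × 50 × 3.00000 ≈ 2250.00 mg.

2250 mg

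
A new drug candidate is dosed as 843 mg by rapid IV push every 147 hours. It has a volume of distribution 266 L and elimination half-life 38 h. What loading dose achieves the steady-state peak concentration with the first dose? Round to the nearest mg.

f = (1/2)^(147/38) ≈ 0.068468; accumulation ratio R = 1/(1−f) ≈ 1.07350.
Loading dose to hit Cmax,ss on first dose: D_load = D_maint·R ≈ 843 × 1.07350 ≈ 904.96 mg.

905 mg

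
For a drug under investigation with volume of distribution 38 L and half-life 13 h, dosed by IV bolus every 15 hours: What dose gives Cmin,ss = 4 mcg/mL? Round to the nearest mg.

τ/t½ = 15/13 ≈ 1.1538, so f = (1/2)^(15/13) ≈ 0.449425.
Cmin,ss = (D/Vd)·f/(1−f), so D = Cmin,ss·Vd·(1−f)/f.
D = 4 × 38 × (1−f)/f ≈ 4 × 38 × 1.22507 ≈ 186.21 mg.

186 mg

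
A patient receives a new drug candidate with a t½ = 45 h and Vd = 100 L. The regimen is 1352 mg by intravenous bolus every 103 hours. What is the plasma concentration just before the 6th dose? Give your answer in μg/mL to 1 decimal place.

3.5 μg/mL

f = (1/2)^(τ/t½) = (1/2)^(103/45) ≈ 0.2046.
C₀ = D/Vd = 1352/100 ≈ 13.520 μg/mL.
Before the 6th dose, 5 doses have been given. Superposition: Cmin = C₀·(f + f² + … + f^5).
≈ 13.520 × (0.2046 + 0.0419 + 0.0086 + 0.0018 + 0.0004) ≈ 13.520 × 0.2573 ≈ 3.479 μg/mL.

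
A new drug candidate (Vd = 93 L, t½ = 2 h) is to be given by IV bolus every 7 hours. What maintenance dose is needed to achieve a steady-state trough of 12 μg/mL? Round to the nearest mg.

11510 mg

τ/t½ = 7/2 ≈ 3.5, so f = (1/2)^(7/2) ≈ 0.088388.
Cmin,ss = (D/Vd)·f/(1−f), so D = Cmin,ss·Vd·(1−f)/f.
D = 12 × 93 × (1−f)/f ≈ 12 × 93 × 10.31375 ≈ 11510.15 mg.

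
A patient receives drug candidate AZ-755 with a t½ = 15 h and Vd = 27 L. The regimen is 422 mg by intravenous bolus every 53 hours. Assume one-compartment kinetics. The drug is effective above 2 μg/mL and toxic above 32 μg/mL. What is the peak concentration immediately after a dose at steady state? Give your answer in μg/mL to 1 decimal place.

17.1 μg/mL

k = ln2/t½ = ln2/15 ≈ 0.046210 h⁻¹; fraction remaining f = e^(−kτ) = e^(−0.046210×53) ≈ 0.0864.
At steady state, accumulation factor R = 1/(1 − e^(−kτ)) ≈ 1.0946.
Single-dose peak C₀ = D/Vd = 422/27 ≈ 15.630 μg/mL.
Steady-state peak Cmax,ss = C₀·R ≈ 15.630 × 1.0946 ≈ 17.109 μg/mL.
Peak 17.1 μg/mL vs MTC 32 μg/mL: below toxic threshold.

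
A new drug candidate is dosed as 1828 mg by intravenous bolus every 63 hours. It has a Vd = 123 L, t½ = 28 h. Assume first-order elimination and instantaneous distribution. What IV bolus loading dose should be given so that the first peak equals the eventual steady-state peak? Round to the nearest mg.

2315 mg

f = (1/2)^(63/28) ≈ 0.210224; accumulation ratio R = 1/(1−f) ≈ 1.26618.
Loading dose to hit Cmax,ss on first dose: D_load = D_maint·R ≈ 1828 × 1.26618 ≈ 2314.58 mg.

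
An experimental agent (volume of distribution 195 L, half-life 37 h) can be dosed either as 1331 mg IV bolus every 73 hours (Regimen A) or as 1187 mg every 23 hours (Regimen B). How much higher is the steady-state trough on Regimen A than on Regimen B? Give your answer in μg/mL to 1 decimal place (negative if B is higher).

-9.0 μg/mL

Regimen A: f = (1/2)^(73/37) ≈ 0.2547; Cmin,ss = (1331/195)·f/(1−f) ≈ 2.333 μg/mL.
Regimen B: f = (1/2)^(23/37) ≈ 0.6499; Cmin,ss = (1187/195)·f/(1−f) ≈ 11.300 μg/mL.
Difference ≈ 2.333 − 11.300 ≈ -8.967 μg/mL.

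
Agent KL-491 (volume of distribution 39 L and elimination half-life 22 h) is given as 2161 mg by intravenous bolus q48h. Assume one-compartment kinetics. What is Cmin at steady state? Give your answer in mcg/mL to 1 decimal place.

k = ln2/t½ = ln2/22 ≈ 0.031507 h⁻¹; fraction remaining f = e^(−kτ) = e^(−0.031507×48) ≈ 0.2204.
Each bolus raises the concentration by D/Vd = 2161/39 ≈ 55.410 mcg/mL.
Steady-state trough Cmin,ss = C₀·f/(1−f) ≈ 55.410 × 0.2204/0.7796 ≈ 15.665 mcg/mL.

15.7 mcg/mL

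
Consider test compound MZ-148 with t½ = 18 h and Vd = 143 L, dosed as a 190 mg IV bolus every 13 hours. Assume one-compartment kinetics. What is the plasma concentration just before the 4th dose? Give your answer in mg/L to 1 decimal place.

f = (1/2)^(τ/t½) = (1/2)^(13/18) ≈ 0.6062.
C₀ = D/Vd = 190/143 ≈ 1.329 mg/L.
Before the 4th dose, 3 doses have been given. Superposition: Cmin = C₀·(f + f² + … + f^3).
≈ 1.329 × (0.6062 + 0.3675 + 0.2228) ≈ 1.329 × 1.1965 ≈ 1.590 mg/L.

1.6 mg/L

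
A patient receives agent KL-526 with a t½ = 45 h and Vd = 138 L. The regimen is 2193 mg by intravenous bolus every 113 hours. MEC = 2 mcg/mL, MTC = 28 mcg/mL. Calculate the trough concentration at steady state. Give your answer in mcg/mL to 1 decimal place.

3.4 mcg/mL

Over one 113-h interval, 113/45 ≈ 2.5111 half-lives elapse, leaving f ≈ 0.1754 of each dose.
Each bolus raises the concentration by D/Vd = 2193/138 ≈ 15.891 mcg/mL.
Steady-state trough Cmin,ss = C₀·f/(1−f) ≈ 15.891 × 0.1754/0.8246 ≈ 3.380 mcg/mL.
Trough 3.4 mcg/mL vs MEC 2 mcg/mL: adequate.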